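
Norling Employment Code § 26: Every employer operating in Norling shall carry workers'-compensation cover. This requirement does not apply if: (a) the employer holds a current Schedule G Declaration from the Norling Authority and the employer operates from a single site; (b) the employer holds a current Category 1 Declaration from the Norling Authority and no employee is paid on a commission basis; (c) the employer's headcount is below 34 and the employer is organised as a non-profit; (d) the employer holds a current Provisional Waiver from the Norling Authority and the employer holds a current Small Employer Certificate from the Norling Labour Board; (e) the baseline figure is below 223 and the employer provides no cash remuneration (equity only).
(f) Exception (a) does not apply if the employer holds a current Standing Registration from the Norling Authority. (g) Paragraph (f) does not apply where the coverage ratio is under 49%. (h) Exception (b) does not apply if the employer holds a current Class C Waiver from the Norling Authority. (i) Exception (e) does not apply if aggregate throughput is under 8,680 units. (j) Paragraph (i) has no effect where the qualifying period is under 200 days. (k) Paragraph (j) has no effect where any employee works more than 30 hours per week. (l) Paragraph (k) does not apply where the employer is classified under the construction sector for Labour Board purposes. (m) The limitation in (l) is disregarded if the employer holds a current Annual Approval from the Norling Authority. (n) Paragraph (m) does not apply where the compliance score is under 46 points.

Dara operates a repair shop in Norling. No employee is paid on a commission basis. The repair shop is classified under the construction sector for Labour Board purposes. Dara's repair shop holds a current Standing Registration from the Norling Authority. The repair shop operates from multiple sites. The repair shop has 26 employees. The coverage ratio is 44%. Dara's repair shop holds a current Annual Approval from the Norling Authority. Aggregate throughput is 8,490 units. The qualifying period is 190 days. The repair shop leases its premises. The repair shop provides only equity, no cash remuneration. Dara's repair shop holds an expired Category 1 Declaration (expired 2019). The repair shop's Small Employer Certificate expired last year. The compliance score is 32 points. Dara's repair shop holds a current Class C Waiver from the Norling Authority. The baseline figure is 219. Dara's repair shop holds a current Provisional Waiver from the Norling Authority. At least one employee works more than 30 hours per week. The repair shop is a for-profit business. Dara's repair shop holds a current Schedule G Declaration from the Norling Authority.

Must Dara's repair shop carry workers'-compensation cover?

No — exception (e) applies; Dara's repair shop is not required to carry workers'-compensation cover.

Exception (a) does not apply: the employer operates from multiple sites.
Exception (b) requires that the employer holds a current Category 1 Declaration from the Norling Authority; but no current Category 1 Declaration is held, so (b) is unavailable.
Exception (c) requires that the employer is organised as a non-profit; but the employer is for-profit, so (c) is unavailable.
Exception (d) requires that the employer holds a current Small Employer Certificate from the Norling Labour Board; but the Small Employer Certificate has expired, so (d) is unavailable.
Exception (e) is satisfied on its face — the baseline figure is 219, below the 223 limit; remuneration is equity-only. Considering the limiting provisions: (i) operates (aggregate throughput is 8,490 units, under the 8,680 units limit), but is displaced by (j): (j) operates against (i): the qualifying period is 190 days, under the 200 days limit. (k) would limit (j) — at least one employee exceeds 30 hours/week — but (l) sets (k) aside: (l) is triggered — the repair shop is classified under the construction sector. (m) would limit (l) — a current Annual Approval is held — but (n) sets (m) aside: (n) operates against (m): the compliance score is 32 points, under the 46 points limit. So (e) applies.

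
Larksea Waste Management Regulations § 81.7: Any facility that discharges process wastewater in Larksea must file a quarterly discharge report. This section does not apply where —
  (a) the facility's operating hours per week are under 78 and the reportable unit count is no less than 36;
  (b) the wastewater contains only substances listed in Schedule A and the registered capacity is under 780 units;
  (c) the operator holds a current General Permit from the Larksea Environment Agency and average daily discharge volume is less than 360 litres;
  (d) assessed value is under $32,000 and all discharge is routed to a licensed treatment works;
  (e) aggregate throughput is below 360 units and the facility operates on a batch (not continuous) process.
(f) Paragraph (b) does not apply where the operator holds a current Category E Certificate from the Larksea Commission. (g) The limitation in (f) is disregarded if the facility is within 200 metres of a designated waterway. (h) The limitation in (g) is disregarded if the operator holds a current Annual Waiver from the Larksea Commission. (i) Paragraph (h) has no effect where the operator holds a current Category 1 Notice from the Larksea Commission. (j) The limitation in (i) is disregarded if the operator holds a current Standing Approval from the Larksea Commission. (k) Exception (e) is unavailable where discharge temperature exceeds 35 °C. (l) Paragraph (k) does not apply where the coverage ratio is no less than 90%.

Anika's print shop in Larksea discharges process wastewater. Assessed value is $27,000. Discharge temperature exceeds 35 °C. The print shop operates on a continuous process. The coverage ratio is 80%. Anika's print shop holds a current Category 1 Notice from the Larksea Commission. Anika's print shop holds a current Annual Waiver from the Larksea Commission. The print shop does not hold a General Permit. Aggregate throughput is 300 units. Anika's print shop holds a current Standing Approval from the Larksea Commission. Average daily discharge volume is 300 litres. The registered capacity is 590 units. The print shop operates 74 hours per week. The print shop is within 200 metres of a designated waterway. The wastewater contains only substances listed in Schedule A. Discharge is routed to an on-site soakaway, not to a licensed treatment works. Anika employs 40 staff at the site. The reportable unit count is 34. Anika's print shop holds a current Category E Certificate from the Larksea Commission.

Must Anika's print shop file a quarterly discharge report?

Exception (a) does not apply: the reportable unit count is 34, short of 36.
Exception (b): the wastewater is Schedule-A-only; the registered capacity is 590 units, under the 780 units limit — every condition holds. Turning to paragraphs (f)–(j): (f) operates against (b): a current Category E Certificate is held. (g) applies (the print shop is within 200 m of a designated waterway), but is itself disapplied by (h): (h) is engaged — a current Annual Waiver is held. (i) is triggered (a current Category 1 Notice is held), but is overridden by (j): (j) operates — a current Standing Approval is held. Exception (b) does not apply.
Exception (c) fails — no General Permit is held.
Exception (d) fails — discharge is not routed to a licensed treatment works.
Exception (e) fails — the facility operates on a continuous process.
Every exception is unavailable, so the rule governs.

Yes — Anika's print shop must file a quarterly discharge report.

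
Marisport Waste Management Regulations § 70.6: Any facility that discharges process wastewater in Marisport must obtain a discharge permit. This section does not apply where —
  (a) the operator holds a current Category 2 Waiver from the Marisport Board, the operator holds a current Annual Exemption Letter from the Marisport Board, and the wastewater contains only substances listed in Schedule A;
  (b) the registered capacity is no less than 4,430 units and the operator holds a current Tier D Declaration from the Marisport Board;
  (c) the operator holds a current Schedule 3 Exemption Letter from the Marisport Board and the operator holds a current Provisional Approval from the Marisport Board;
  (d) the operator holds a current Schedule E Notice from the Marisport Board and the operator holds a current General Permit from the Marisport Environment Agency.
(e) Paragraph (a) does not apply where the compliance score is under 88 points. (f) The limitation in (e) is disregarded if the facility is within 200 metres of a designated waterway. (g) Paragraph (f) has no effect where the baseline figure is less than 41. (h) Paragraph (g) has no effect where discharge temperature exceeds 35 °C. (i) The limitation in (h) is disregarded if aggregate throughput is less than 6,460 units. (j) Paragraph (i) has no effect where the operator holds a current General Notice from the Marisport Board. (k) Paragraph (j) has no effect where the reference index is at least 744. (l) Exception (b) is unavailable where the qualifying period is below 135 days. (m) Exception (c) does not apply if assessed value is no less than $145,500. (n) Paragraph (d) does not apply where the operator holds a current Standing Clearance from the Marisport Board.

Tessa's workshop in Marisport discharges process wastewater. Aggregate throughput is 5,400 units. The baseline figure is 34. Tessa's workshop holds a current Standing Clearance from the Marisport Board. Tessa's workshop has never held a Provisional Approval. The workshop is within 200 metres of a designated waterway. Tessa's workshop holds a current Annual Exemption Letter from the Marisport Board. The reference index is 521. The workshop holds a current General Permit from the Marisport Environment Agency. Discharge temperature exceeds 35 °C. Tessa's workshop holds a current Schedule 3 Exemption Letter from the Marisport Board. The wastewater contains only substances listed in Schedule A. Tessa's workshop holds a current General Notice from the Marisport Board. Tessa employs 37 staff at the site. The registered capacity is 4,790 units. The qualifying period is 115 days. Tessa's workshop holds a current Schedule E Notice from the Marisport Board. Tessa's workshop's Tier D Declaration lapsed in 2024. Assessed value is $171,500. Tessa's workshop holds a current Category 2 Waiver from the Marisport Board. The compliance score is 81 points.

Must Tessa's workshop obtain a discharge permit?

No — exception (a) applies; Tessa's workshop is not required to obtain a discharge permit.

Exception (a)'s conditions are all satisfied: a current Category 2 Waiver is held; a current Annual Exemption Letter is held; the wastewater is Schedule-A-only. Under paragraphs (e)–(k): (e) is triggered (the compliance score is 81 points, under the 88 points limit), but is overridden by (f): (f) operates against (e): the workshop is within 200 m of a designated waterway. (g) operates (the baseline figure is 34, less than the 41 limit), but is overridden by (h): (h) is triggered — discharge temperature exceeds 35 °C. (i) applies (aggregate throughput is 5,400 units, less than the 6,460 units limit), but is overridden by (j): (j) applies — a current General Notice is held. (k), which would lift (j), does not operate here — the reference index is 521, short of 744. So (a) applies.
Exception (b) fails — the Tier D Declaration is not current.
Exception (c) does not apply: no current Provisional Approval is held.
All of (d)'s requirements are met (a current Schedule E Notice is held; a current General Permit is held). Turning to paragraph (n): (n) operates against (d): a current Standing Clearance is held. So (d) is unavailable.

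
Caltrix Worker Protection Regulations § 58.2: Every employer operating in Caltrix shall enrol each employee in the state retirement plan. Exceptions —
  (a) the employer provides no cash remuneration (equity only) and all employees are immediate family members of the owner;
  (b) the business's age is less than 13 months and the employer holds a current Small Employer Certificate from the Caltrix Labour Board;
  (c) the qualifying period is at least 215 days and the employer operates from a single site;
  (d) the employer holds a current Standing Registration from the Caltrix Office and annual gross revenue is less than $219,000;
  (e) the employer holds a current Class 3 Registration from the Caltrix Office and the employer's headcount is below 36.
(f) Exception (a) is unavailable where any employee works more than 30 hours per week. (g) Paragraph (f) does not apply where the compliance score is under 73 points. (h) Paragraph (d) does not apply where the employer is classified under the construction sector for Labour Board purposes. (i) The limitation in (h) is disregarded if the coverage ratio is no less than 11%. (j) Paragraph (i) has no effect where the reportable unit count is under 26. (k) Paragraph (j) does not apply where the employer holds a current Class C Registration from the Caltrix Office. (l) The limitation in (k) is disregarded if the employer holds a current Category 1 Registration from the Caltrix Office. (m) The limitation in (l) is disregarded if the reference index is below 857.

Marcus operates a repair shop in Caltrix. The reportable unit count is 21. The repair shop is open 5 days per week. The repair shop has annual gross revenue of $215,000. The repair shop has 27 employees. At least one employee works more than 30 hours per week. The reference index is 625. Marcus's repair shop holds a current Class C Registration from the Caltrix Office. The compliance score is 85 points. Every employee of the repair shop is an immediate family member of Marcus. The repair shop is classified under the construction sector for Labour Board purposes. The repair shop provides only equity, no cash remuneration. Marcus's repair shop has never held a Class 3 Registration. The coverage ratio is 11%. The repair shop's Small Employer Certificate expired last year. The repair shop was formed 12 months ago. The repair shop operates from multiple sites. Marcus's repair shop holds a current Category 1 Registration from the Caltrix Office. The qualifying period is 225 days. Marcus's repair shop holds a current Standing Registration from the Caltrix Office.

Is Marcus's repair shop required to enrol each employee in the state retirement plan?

All of (a)'s requirements are met (remuneration is equity-only; every employee is an immediate family member). But: (f) is triggered — at least one employee exceeds 30 hours/week. (g) is not engaged (the compliance score is 85 points, not under 73 points), so (f) stands. (a) is therefore removed.
Exception (b) does not apply: the Small Employer Certificate has expired.
Exception (c) does not apply: the employer operates from multiple sites.
Exception (d)'s conditions are all satisfied: a current Standing Registration is held; annual gross revenue is $215,000, less than the $219,000 limit. Applying paragraphs (h)–(m): (h) is engaged (the repair shop is classified under the construction sector), but is displaced by (i): (i) is engaged — the coverage ratio is 11%, meeting the 11% threshold. (j) would limit (i) — the reportable unit count is 21, under the 26 limit — but (k) sets (j) aside: (k) is triggered — a current Class C Registration is held. (l) is triggered (a current Category 1 Registration is held), but is set aside by (m): (m) operates against (l): the reference index is 625, below the 857 limit. (d) remains available.
Exception (e) fails — there is no Class 3 Registration in force.

No — exception (d) applies; Marcus's repair shop is not required to enrol each employee in the state retirement plan.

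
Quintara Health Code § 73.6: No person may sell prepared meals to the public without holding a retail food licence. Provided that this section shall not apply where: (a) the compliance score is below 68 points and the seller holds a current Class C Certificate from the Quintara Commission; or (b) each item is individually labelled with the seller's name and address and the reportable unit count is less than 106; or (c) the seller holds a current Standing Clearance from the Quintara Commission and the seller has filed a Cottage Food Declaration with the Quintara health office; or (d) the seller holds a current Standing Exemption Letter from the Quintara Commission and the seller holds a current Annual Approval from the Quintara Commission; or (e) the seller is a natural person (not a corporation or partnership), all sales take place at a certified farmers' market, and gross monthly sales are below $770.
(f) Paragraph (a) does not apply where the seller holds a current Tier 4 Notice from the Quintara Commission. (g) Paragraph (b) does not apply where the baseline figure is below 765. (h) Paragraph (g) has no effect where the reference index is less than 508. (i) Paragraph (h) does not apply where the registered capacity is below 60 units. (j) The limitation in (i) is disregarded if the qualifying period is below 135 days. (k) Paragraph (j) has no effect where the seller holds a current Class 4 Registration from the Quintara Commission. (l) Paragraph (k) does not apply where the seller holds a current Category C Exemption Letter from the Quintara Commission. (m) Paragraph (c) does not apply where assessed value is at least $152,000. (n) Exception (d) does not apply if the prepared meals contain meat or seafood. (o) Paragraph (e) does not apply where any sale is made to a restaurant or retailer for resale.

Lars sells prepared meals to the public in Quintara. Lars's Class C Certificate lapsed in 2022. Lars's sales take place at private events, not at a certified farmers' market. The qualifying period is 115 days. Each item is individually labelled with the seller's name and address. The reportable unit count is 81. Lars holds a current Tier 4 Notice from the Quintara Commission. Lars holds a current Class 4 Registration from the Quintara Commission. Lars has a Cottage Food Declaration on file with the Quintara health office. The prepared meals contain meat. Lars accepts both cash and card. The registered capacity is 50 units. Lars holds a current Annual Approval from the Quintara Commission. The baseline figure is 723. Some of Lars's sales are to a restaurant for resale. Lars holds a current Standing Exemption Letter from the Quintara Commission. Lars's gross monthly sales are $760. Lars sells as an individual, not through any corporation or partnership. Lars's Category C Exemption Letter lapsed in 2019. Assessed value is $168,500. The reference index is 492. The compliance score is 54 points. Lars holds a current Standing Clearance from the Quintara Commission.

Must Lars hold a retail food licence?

Exception (a) does not apply: there is no Class C Certificate in force.
Exception (b): items are individually labelled; the reportable unit count is 81, less than the 106 limit — every condition holds. But applying paragraphs (g)–(l): (g) is engaged — the baseline figure is 723, below the 765 limit. (h) operates (the reference index is 492, less than the 508 limit), but yields to (i): (i) operates — the registered capacity is 50 units, below the 60 units limit. (j) is engaged (the qualifying period is 115 days, below the 135 days limit), but is overridden by (k): (k) operates against (j): a current Class 4 Registration is held. (l), which would lift (k), is inapplicable — the Category C Exemption Letter is not current. Exception (b) does not apply.
All of (c)'s requirements are met (a current Standing Clearance is held; a Cottage Food Declaration is on file). Turning to paragraph (m): (m) operates against (c): assessed value is $168,500, meeting the $152,000 threshold. Exception (c) does not apply.
Exception (d): a current Standing Exemption Letter is held; a current Annual Approval is held — every condition holds. Turning to paragraph (n): (n) applies — the prepared meals contain meat. (d) is therefore removed.
Exception (e) requires that all sales take place at a certified farmers' market; but sales are at private events, not a certified farmers' market, so (e) is unavailable.
None of the exceptions is available; § 73.6 applies in full.

Yes — Lars must hold a retail food licence.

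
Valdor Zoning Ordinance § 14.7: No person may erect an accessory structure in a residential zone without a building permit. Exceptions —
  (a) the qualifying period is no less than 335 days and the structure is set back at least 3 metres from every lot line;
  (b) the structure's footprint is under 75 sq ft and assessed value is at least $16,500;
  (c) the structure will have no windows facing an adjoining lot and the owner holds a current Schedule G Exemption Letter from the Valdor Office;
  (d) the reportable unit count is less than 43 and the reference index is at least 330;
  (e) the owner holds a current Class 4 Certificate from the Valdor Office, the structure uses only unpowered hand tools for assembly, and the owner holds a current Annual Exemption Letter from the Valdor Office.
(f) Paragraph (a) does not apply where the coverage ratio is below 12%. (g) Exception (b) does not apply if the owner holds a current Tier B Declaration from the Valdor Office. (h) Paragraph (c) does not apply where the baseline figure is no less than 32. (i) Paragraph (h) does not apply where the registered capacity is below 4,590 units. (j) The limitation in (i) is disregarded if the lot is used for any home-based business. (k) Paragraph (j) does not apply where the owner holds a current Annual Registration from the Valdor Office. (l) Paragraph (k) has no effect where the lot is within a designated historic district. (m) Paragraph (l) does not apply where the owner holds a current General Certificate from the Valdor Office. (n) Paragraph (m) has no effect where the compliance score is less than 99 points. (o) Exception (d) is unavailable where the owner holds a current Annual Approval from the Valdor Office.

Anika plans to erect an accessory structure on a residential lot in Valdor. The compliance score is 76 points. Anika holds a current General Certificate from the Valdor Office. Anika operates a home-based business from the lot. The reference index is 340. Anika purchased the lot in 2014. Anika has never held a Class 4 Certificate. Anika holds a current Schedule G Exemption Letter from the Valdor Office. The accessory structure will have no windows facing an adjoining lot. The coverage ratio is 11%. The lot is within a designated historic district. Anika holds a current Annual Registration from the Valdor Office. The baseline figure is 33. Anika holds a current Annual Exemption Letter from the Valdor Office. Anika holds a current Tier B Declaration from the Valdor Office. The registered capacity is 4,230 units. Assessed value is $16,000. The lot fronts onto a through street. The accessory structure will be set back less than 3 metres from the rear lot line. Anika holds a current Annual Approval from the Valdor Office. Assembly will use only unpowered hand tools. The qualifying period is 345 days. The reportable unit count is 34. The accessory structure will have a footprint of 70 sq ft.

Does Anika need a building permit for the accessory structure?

Yes — Anika must obtain a building permit.

Exception (a) requires that the structure is set back at least 3 metres from every lot line; but the rear setback is under 3 m, so (a) is unavailable.
Exception (b) does not apply: assessed value is $16,000, short of $16,500.
Exception (c)'s conditions are all satisfied: no windows face an adjoining lot; a current Schedule G Exemption Letter is held. But applying paragraphs (h)–(n): (h) is triggered — the baseline figure is 33, meeting the 32 threshold. (i) applies (the registered capacity is 4,230 units, below the 4,590 units limit), but is overridden by (j): (j) applies — a home-based business operates on the lot. (k) would limit (j) — a current Annual Registration is held — but (l) sets (k) aside: (l) operates against (k): the lot is in a historic district. (m) applies (a current General Certificate is held), but is itself disapplied by (n): (n) applies — the compliance score is 76 points, less than the 99 points limit. Exception (c) does not apply.
Exception (d) is satisfied on its face — the reportable unit count is 34, less than the 43 limit; the reference index is 340, meeting the 330 threshold. However, paragraph (o) must be considered: (o) is triggered — a current Annual Approval is held. (d) is therefore removed.
Exception (e) fails — there is no Class 4 Certificate in force.
Every exception is unavailable, so the rule governs.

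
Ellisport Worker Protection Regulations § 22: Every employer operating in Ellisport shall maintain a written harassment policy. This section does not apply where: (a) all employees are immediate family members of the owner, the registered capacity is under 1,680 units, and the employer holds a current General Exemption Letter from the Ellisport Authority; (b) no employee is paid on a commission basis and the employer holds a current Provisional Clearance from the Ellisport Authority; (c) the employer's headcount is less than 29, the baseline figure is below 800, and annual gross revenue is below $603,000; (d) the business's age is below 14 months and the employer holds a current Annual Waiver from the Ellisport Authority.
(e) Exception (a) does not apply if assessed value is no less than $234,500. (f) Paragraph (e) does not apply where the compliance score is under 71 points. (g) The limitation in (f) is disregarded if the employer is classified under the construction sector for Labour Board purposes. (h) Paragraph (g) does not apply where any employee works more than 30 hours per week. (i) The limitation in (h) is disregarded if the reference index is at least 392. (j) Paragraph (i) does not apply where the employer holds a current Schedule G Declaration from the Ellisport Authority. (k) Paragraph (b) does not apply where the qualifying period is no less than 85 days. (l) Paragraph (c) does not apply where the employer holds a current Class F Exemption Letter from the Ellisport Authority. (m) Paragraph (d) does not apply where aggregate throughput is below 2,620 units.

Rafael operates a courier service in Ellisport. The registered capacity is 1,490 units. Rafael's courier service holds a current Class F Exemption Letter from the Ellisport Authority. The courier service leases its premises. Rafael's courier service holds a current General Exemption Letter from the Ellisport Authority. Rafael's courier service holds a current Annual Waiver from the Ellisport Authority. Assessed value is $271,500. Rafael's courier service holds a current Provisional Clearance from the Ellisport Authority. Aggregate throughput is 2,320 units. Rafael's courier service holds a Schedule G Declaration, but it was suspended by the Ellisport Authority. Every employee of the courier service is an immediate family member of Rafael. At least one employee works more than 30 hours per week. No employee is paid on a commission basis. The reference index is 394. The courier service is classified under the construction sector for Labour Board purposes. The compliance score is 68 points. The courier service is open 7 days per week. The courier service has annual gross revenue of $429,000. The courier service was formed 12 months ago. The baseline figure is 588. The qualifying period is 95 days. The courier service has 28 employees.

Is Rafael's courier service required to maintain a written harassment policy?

Yes — Rafael's courier service must maintain a written harassment policy.

Exception (a): every employee is an immediate family member; the registered capacity is 1,490 units, under the 1,680 units limit; a current General Exemption Letter is held — every condition holds. However, paragraphs (e)–(j) must be considered: (e) operates against (a): assessed value is $271,500, meeting the $234,500 threshold. (f) is engaged (the compliance score is 68 points, under the 71 points limit), but is itself disapplied by (g): (g) operates against (f): the courier service is classified under the construction sector. (h) is triggered (at least one employee exceeds 30 hours/week), but is itself disapplied by (i): (i) operates against (h): the reference index is 394, meeting the 392 threshold. (j), which would lift (i), is inapplicable — no current Schedule G Declaration is held. So (a) is unavailable.
Exception (b)'s conditions are all satisfied: no employee is paid on commission; a current Provisional Clearance is held. But applying paragraph (k): (k) is engaged — the qualifying period is 95 days, meeting the 85 days threshold. Exception (b) does not apply.
Exception (c): the employer's headcount is 28, less than the 29 limit; the baseline figure is 588, below the 800 limit; annual gross revenue is $429,000, below the $603,000 limit — every condition holds. But: (l) operates against (c): a current Class F Exemption Letter is held. Exception (c) does not apply.
All of (d)'s requirements are met (the business's age is 12 months, below the 14 months limit; a current Annual Waiver is held). However, paragraph (m) must be considered: (m) operates against (d): aggregate throughput is 2,320 units, below the 2,620 units limit. So (d) is unavailable.
No exception is made out. Rafael's courier service falls within the general rule.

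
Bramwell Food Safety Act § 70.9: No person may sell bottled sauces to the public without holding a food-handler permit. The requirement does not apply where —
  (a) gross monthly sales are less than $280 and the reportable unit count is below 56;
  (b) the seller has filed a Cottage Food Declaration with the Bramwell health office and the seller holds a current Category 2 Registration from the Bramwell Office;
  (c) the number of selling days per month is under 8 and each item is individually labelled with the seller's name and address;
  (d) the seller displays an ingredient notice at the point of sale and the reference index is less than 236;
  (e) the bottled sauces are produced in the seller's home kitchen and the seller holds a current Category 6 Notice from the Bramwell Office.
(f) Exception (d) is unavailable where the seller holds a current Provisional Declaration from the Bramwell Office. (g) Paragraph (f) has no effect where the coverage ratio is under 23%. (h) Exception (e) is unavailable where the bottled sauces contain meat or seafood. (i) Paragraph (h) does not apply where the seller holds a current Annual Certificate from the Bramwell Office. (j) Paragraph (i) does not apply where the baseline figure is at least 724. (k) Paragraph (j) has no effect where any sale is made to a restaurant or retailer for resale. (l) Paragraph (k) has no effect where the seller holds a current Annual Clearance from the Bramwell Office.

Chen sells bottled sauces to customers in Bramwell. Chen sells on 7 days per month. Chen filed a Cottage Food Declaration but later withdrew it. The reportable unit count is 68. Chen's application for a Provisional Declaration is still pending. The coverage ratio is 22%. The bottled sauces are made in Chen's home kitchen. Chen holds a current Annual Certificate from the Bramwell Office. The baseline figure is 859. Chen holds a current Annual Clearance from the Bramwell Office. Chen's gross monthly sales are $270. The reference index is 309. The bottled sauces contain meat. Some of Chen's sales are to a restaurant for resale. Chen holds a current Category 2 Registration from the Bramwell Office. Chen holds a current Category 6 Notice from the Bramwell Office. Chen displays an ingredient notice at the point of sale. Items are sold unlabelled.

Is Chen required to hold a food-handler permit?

Yes — Chen must hold a food-handler permit.

Exception (a) requires that the reportable unit count is below 56; but the reportable unit count is 68, not below 56, so (a) is unavailable.
Exception (b) does not apply: the Cottage Food Declaration was withdrawn.
Exception (c) requires that each item is individually labelled with the seller's name and address; but items are sold unlabelled, so (c) is unavailable.
Exception (d) requires that the reference index is less than 236; but the reference index is 309, not less than 236, so (d) is unavailable.
All of (e)'s requirements are met (the bottled sauces are home-kitchen produced; a current Category 6 Notice is held). But: (h) operates against (e): the bottled sauces contain meat. (i) applies (a current Annual Certificate is held), but is set aside by (j): (j) operates against (i): the baseline figure is 859, meeting the 724 threshold. (k) would limit (j) — some sales are to a restaurant for resale — but (l) sets (k) aside: (l) applies — a current Annual Clearance is held. Exception (e) does not apply.
Every exception is unavailable, so the rule governs.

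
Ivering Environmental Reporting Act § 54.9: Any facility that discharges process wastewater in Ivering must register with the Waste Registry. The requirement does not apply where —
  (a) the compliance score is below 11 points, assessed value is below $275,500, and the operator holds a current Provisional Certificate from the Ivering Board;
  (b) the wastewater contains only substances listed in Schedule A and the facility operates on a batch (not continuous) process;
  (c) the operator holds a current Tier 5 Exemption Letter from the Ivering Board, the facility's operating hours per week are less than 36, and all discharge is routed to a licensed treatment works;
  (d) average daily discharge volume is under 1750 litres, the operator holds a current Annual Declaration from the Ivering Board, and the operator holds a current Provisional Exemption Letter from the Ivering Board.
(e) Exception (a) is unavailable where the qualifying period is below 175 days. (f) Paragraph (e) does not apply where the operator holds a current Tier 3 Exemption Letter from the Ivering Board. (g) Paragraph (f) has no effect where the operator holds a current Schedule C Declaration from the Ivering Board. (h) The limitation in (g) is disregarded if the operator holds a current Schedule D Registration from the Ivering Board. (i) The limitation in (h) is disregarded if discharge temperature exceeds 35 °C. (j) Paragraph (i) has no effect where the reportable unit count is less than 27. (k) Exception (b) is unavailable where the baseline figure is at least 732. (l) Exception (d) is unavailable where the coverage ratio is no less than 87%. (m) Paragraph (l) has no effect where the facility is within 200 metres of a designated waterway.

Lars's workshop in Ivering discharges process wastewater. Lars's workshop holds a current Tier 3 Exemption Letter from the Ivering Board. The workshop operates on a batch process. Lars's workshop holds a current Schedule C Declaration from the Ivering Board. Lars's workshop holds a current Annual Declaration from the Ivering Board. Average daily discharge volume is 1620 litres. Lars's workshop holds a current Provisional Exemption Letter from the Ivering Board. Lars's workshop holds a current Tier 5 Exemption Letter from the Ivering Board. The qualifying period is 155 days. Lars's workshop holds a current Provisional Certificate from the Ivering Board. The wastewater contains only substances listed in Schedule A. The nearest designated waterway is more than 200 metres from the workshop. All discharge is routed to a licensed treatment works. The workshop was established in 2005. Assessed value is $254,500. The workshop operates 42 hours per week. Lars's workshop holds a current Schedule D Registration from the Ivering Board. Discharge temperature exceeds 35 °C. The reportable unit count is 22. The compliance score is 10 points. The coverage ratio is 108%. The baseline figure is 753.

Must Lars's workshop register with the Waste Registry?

No — exception (a) applies; Lars's workshop is not required to register with the Waste Registry.

All of (a)'s requirements are met (the compliance score is 10 points, below the 11 points limit; assessed value is $254,500, below the $275,500 limit; a current Provisional Certificate is held). Under paragraphs (e)–(j): (e) would limit (a) — the qualifying period is 155 days, below the 175 days limit — but (f) sets (e) aside: (f) operates against (e): a current Tier 3 Exemption Letter is held. (g) operates (a current Schedule C Declaration is held), but yields to (h): (h) operates against (g): a current Schedule D Registration is held. (i) would limit (h) — discharge temperature exceeds 35 °C — but (j) sets (i) aside: (j) operates against (i): the reportable unit count is 22, less than the 27 limit. (a) remains available.
Exception (b): the wastewater is Schedule-A-only; the facility operates on a batch process — every condition holds. Turning to paragraph (k): (k) operates against (b): the baseline figure is 753, meeting the 732 threshold. So (b) is unavailable.
Exception (c) requires that the facility's operating hours per week are less than 36; but the facility's operating hours per week are 42, not less than 36, so (c) is unavailable.
Exception (d)'s conditions are all satisfied: average daily discharge volume is 1620 litres, under the 1750 litres limit; a current Annual Declaration is held; a current Provisional Exemption Letter is held. Turning to paragraphs (l)–(m): (l) operates against (d): the coverage ratio is 108%, meeting the 87% threshold. (m), which would lift (l), is not triggered — the workshop is more than 200 m from any designated waterway. So (d) is unavailable.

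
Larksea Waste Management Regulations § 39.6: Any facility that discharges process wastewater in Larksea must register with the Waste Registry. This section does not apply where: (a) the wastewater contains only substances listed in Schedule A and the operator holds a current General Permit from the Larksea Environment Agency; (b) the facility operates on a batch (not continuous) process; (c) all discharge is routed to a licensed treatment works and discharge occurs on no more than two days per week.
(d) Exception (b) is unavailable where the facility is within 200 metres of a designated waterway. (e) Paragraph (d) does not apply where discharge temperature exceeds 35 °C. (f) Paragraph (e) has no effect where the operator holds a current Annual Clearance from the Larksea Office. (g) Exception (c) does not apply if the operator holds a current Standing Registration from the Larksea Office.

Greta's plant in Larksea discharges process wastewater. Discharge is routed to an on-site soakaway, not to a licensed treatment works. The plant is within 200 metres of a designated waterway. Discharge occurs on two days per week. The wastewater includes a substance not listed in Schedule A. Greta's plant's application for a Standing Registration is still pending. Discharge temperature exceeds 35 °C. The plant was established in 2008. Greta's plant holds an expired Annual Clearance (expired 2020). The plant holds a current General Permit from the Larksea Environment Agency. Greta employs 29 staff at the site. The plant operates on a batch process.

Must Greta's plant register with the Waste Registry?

Exception (a) requires that the wastewater contains only substances listed in Schedule A; but the wastewater includes a non-Schedule-A substance, so (a) is unavailable.
All of (b)'s requirements are met (the facility operates on a batch process). Applying paragraphs (d)–(f): (d) operates (the plant is within 200 m of a designated waterway), but is displaced by (e): (e) operates — discharge temperature exceeds 35 °C. (f) is not engaged (no current Annual Clearance is held), so (e) stands. So (b) applies.
Exception (c) does not apply: discharge is not routed to a licensed treatment works.

No — exception (b) applies; Greta's plant is not required to register with the Waste Registry.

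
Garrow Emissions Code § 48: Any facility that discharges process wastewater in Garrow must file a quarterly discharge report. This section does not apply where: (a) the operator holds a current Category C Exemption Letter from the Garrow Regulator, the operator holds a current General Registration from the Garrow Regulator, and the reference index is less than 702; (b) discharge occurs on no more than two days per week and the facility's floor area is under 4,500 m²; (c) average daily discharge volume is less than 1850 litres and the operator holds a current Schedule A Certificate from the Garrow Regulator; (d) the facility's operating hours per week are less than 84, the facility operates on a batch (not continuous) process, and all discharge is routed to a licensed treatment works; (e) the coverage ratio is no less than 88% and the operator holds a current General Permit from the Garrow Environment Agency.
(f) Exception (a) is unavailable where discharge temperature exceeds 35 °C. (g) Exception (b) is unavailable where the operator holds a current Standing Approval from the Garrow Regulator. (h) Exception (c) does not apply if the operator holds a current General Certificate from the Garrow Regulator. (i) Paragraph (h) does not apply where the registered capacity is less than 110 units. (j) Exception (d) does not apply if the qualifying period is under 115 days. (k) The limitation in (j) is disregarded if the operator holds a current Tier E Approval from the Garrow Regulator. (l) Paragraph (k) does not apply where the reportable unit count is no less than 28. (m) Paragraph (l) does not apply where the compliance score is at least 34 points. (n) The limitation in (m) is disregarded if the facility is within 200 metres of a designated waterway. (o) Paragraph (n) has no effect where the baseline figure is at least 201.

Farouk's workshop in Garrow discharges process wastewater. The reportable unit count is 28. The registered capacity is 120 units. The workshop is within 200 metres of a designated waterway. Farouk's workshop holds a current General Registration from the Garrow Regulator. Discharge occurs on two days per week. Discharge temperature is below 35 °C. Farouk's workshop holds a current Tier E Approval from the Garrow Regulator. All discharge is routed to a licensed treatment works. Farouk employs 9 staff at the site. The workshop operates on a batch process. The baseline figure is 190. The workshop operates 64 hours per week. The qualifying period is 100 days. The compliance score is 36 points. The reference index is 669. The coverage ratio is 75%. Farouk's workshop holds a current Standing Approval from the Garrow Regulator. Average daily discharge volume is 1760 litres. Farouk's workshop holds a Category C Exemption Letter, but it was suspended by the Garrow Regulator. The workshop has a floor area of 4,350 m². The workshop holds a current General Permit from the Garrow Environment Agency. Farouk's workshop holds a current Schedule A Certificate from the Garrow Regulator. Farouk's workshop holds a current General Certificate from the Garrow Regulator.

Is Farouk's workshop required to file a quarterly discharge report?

Yes — Farouk's workshop must file a quarterly discharge report.

Exception (a) requires that the operator holds a current Category C Exemption Letter from the Garrow Regulator; but the Category C Exemption Letter is not current, so (a) is unavailable.
Exception (b) is satisfied on its face — discharge occurs on no more than two days per week; the facility's floor area is 4,350 m², under the 4,500 m² limit. But: (g) operates against (b): a current Standing Approval is held. (b) is therefore removed.
Exception (c) is satisfied on its face — average daily discharge volume is 1760 litres, less than the 1850 litres limit; a current Schedule A Certificate is held. However, paragraphs (h)–(i) must be considered: (h) operates against (c): a current General Certificate is held. (i), which would lift (h), is inapplicable — the registered capacity is 120 units, not less than 110 units. Exception (c) does not apply.
All of (d)'s requirements are met (the facility's operating hours per week are 64, less than the 84 limit; the facility operates on a batch process; discharge is routed to a licensed treatment works). But applying paragraphs (j)–(o): (j) operates — the qualifying period is 100 days, under the 115 days limit. (k) is triggered (a current Tier E Approval is held), but yields to (l): (l) operates — the reportable unit count is 28, meeting the 28 threshold. (m) would limit (l) — the compliance score is 36 points, meeting the 34 points threshold — but (n) sets (m) aside: (n) operates against (m): the workshop is within 200 m of a designated waterway. (o), which would lift (n), does not operate here — the baseline figure is 190, short of 201. Exception (d) does not apply.
Exception (e) does not apply: the coverage ratio is 75%, short of 88%.
No exception displaces § 48.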